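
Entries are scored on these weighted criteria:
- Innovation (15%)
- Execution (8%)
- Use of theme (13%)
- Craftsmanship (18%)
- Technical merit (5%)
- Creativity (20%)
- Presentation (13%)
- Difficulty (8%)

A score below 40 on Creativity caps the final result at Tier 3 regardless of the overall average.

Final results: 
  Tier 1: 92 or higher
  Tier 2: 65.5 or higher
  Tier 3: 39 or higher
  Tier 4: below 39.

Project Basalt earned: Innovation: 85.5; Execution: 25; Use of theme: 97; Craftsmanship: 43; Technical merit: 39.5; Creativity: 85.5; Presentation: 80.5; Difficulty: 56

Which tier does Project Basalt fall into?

Creativity score 85.5 ≥ 40: minimum met.
Weighted total:
  Innovation 85.5 × 0.15 = 12.825
  Execution 25 × 0.08 = 2
  Use of theme 97 × 0.13 = 12.61
  Craftsmanship 43 × 0.18 = 7.74
  Technical merit 39.5 × 0.05 = 1.975
  Creativity 85.5 × 0.2 = 17.1
  Presentation 80.5 × 0.13 = 10.465
  Difficulty 56 × 0.08 = 4.48
Sum = 69.195
69.195 is ≥ 65.5 and < 92 → Tier 2

Tier 2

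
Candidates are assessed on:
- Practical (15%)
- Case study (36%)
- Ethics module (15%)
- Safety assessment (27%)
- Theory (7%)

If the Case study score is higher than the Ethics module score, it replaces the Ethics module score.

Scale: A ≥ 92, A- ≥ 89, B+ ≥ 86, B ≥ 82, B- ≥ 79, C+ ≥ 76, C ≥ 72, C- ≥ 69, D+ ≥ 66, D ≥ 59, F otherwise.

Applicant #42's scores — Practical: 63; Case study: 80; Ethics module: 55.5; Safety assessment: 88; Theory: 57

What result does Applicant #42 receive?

C+

Case study (80) > Ethics module (55.5), so Ethics module counts as 80.
Weighted total:
  Practical 63 × 0.15 = 9.45
  Case study 80 × 0.36 = 28.8
  Ethics module 80 × 0.15 = 12
  Safety assessment 88 × 0.27 = 23.76
  Theory 57 × 0.07 = 3.99
Sum = 78
78 is ≥ 76 and < 79 → C+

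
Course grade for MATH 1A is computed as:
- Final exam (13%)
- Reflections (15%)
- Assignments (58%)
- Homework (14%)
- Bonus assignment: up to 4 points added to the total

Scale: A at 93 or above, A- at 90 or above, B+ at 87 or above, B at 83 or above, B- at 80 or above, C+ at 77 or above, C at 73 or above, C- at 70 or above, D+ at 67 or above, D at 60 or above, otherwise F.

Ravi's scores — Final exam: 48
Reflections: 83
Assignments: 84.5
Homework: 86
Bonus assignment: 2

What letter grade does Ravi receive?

B-

Weighted total:
  Final exam 48 × 0.13 = 6.24
  Reflections 83 × 0.15 = 12.45
  Assignments 84.5 × 0.58 = 49.01
  Homework 86 × 0.14 = 12.04
Sum = 79.74
Bonus assignment: 79.74 + 2 = 81.74
81.74 is ≥ 80 and < 83 → B-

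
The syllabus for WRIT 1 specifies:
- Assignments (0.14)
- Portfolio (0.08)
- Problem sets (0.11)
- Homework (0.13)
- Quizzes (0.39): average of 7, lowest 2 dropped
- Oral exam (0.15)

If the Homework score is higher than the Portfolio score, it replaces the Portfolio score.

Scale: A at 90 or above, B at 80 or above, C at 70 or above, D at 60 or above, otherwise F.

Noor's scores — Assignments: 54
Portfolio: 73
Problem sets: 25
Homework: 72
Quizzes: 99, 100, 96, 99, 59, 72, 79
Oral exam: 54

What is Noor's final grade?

C

Quizzes: drop 59, 72 → average of remaining 5 = 473/5 = 94.6
Homework (72) ≤ Portfolio (73), so Portfolio stays at 73.
Weighted total:
  Assignments 54 × 0.14 = 7.56
  Portfolio 73 × 0.08 = 5.84
  Problem sets 25 × 0.11 = 2.75
  Homework 72 × 0.13 = 9.36
  Quizzes 94.6 × 0.39 = 36.894
  Oral exam 54 × 0.15 = 8.1
Sum = 70.504
70.504 is ≥ 70 and < 80 → C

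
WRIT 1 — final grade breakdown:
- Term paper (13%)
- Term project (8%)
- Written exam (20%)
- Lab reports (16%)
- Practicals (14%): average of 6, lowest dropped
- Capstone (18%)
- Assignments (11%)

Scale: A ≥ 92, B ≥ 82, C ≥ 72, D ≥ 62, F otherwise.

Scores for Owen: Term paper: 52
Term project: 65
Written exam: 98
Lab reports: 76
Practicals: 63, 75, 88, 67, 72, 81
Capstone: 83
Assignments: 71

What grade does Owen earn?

Practicals: drop 63 → average of remaining 5 = 383/5 = 76.6
Weighted total:
  Term paper 52 × 0.13 = 6.76
  Term project 65 × 0.08 = 5.2
  Written exam 98 × 0.2 = 19.6
  Lab reports 76 × 0.16 = 12.16
  Practicals 76.6 × 0.14 = 10.724
  Capstone 83 × 0.18 = 14.94
  Assignments 71 × 0.11 = 7.81
Sum = 77.194
77.194 is ≥ 72 and < 82 → C

C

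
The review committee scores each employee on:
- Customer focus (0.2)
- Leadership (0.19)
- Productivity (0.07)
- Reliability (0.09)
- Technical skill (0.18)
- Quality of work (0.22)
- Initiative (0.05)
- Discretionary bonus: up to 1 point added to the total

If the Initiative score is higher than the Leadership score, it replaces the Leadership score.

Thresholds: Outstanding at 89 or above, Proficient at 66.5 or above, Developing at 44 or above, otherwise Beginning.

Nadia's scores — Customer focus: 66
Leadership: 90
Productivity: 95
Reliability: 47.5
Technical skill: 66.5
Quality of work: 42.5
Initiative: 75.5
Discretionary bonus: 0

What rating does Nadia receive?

Developing

Initiative (75.5) ≤ Leadership (90), so Leadership stays at 90.
Weighted total:
  Customer focus 66 × 0.2 = 13.2
  Leadership 90 × 0.19 = 17.1
  Productivity 95 × 0.07 = 6.65
  Reliability 47.5 × 0.09 = 4.275
  Technical skill 66.5 × 0.18 = 11.97
  Quality of work 42.5 × 0.22 = 9.35
  Initiative 75.5 × 0.05 = 3.775
Sum = 66.32
Discretionary bonus: 66.32 + 0 = 66.32
66.32 is ≥ 44 and < 66.5 → Developing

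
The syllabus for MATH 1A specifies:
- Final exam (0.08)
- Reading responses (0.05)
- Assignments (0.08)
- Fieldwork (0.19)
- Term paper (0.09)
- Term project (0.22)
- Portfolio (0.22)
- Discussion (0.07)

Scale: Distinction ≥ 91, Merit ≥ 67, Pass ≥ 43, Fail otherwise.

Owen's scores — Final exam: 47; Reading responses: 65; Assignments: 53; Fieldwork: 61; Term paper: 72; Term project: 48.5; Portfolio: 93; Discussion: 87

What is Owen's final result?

Pass

Weighted total:
  Final exam 47 × 0.08 = 3.76
  Reading responses 65 × 0.05 = 3.25
  Assignments 53 × 0.08 = 4.24
  Fieldwork 61 × 0.19 = 11.59
  Term paper 72 × 0.09 = 6.48
  Term project 48.5 × 0.22 = 10.67
  Portfolio 93 × 0.22 = 20.46
  Discussion 87 × 0.07 = 6.09
Sum = 66.54
66.54 is ≥ 43 and < 67 → Pass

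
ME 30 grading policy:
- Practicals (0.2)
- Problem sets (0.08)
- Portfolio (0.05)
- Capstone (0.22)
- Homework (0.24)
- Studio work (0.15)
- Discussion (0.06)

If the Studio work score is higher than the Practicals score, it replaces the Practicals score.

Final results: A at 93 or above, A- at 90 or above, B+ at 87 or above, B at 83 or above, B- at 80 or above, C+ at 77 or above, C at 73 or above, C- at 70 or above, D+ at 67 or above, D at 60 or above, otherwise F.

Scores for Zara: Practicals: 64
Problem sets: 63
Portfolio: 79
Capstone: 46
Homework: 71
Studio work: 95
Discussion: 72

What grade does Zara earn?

Studio work (95) > Practicals (64), so Practicals counts as 95.
Weighted total:
  Practicals 95 × 0.2 = 19
  Problem sets 63 × 0.08 = 5.04
  Portfolio 79 × 0.05 = 3.95
  Capstone 46 × 0.22 = 10.12
  Homework 71 × 0.24 = 17.04
  Studio work 95 × 0.15 = 14.25
  Discussion 72 × 0.06 = 4.32
Sum = 73.72
73.72 is ≥ 73 and < 77 → C

C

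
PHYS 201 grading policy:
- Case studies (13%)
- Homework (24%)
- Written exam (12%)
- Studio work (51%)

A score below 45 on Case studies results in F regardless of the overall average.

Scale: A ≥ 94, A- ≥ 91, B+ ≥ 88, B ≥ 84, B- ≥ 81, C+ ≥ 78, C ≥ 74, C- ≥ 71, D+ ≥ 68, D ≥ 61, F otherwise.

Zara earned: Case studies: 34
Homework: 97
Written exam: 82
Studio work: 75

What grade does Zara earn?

Case studies score 34 < 45: minimum not met.
Weighted total:
  Case studies 34 × 0.13 = 4.42
  Homework 97 × 0.24 = 23.28
  Written exam 82 × 0.12 = 9.84
  Studio work 75 × 0.51 = 38.25
Sum = 75.79
Because the Case studies minimum was not met, the result is F.

F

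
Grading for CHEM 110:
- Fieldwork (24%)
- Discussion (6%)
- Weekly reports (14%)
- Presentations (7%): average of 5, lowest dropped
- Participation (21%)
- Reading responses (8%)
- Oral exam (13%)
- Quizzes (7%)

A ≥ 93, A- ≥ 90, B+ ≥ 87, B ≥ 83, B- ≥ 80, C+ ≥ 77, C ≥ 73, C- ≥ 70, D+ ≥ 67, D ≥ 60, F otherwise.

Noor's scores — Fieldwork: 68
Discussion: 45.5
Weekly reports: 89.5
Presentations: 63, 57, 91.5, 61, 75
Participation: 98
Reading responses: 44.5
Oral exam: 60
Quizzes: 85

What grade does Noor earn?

Presentations: drop 57 → average of remaining 4 = 290.5/4 = 72.625
Weighted total:
  Fieldwork 68 × 0.24 = 16.32
  Discussion 45.5 × 0.06 = 2.73
  Weekly reports 89.5 × 0.14 = 12.53
  Presentations 72.625 × 0.07 = 5.08375
  Participation 98 × 0.21 = 20.58
  Reading responses 44.5 × 0.08 = 3.56
  Oral exam 60 × 0.13 = 7.8
  Quizzes 85 × 0.07 = 5.95
Sum = 74.55375
74.55375 is ≥ 73 and < 77 → C

C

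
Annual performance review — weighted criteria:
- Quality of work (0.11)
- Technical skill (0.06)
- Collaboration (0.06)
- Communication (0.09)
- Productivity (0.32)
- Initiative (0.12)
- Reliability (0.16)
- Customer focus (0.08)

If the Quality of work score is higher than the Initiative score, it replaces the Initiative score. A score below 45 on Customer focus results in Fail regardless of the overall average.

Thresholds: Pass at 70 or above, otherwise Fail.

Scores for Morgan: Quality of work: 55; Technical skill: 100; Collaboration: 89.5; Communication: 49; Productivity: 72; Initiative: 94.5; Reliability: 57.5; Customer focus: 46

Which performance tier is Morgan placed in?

Fail

Quality of work (55) ≤ Initiative (94.5), so Initiative stays at 94.5.
Customer focus score 46 ≥ 45: minimum met.
Weighted total:
  Quality of work 55 × 0.11 = 6.05
  Technical skill 100 × 0.06 = 6
  Collaboration 89.5 × 0.06 = 5.37
  Communication 49 × 0.09 = 4.41
  Productivity 72 × 0.32 = 23.04
  Initiative 94.5 × 0.12 = 11.34
  Reliability 57.5 × 0.16 = 9.2
  Customer focus 46 × 0.08 = 3.68
Sum = 69.09
69.09 < 70 → Fail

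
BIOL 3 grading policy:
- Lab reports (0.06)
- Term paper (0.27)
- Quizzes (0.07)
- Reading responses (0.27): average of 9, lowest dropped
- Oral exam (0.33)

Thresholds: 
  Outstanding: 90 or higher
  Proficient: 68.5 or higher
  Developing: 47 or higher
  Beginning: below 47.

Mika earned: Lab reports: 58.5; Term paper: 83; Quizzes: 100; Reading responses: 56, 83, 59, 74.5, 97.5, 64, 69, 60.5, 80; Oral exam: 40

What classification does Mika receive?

Developing

Reading responses: drop 56 → average of remaining 8 = 587.5/8 = 73.4375
Weighted total:
  Lab reports 58.5 × 0.06 = 3.51
  Term paper 83 × 0.27 = 22.41
  Quizzes 100 × 0.07 = 7
  Reading responses 73.4375 × 0.27 = 19.828125
  Oral exam 40 × 0.33 = 13.2
Sum = 65.948125
65.948125 is ≥ 47 and < 68.5 → Developing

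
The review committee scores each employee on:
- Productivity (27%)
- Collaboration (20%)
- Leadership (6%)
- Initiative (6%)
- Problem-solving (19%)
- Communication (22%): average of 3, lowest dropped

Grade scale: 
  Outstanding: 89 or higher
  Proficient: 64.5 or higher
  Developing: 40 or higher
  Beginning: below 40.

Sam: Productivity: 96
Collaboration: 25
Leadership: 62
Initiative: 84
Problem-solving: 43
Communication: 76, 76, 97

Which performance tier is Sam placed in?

Communication: drop 76 → average of remaining 2 = 173/2 = 86.5
Weighted total:
  Productivity 96 × 0.27 = 25.92
  Collaboration 25 × 0.2 = 5
  Leadership 62 × 0.06 = 3.72
  Initiative 84 × 0.06 = 5.04
  Problem-solving 43 × 0.19 = 8.17
  Communication 86.5 × 0.22 = 19.03
Sum = 66.88
66.88 is ≥ 64.5 and < 89 → Proficient

Proficient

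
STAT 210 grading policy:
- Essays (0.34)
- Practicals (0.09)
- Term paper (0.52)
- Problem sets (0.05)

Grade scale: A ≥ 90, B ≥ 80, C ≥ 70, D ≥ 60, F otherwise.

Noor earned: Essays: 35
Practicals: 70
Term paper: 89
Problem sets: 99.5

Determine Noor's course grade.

Weighted total:
  Essays 35 × 0.34 = 11.9
  Practicals 70 × 0.09 = 6.3
  Term paper 89 × 0.52 = 46.28
  Problem sets 99.5 × 0.05 = 4.975
Sum = 69.455
69.455 is ≥ 60 and < 70 → D

D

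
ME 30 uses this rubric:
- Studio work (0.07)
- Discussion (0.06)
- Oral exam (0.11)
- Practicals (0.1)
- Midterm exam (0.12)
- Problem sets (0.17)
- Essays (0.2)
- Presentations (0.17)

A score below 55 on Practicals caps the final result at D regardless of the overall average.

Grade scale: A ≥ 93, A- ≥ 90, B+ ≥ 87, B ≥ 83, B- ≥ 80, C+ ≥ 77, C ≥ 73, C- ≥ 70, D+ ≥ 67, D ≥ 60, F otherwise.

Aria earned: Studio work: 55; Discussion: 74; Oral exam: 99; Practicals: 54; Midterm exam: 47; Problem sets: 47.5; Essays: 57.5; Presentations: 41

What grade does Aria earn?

F

Practicals score 54 < 55: minimum not met.
Weighted total:
  Studio work 55 × 0.07 = 3.85
  Discussion 74 × 0.06 = 4.44
  Oral exam 99 × 0.11 = 10.89
  Practicals 54 × 0.1 = 5.4
  Midterm exam 47 × 0.12 = 5.64
  Problem sets 47.5 × 0.17 = 8.075
  Essays 57.5 × 0.2 = 11.5
  Presentations 41 × 0.17 = 6.97
Sum = 56.765
56.765 would be F; cap at D applies → F.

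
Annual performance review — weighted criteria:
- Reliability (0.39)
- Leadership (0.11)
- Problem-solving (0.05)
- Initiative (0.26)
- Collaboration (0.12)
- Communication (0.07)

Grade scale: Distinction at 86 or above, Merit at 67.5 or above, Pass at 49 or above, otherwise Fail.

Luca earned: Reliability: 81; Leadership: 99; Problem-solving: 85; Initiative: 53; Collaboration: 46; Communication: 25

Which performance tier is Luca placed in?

Weighted total:
  Reliability 81 × 0.39 = 31.59
  Leadership 99 × 0.11 = 10.89
  Problem-solving 85 × 0.05 = 4.25
  Initiative 53 × 0.26 = 13.78
  Collaboration 46 × 0.12 = 5.52
  Communication 25 × 0.07 = 1.75
Sum = 67.78
67.78 is ≥ 67.5 and < 86 → Merit

Merit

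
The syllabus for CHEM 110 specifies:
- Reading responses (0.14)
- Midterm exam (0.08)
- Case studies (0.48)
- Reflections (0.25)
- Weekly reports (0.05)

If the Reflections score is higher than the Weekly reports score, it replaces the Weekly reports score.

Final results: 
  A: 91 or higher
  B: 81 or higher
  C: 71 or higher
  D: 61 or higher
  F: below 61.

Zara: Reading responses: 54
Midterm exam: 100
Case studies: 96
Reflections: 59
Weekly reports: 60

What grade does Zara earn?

Reflections (59) ≤ Weekly reports (60), so Weekly reports stays at 60.
Weighted total:
  Reading responses 54 × 0.14 = 7.56
  Midterm exam 100 × 0.08 = 8
  Case studies 96 × 0.48 = 46.08
  Reflections 59 × 0.25 = 14.75
  Weekly reports 60 × 0.05 = 3
Sum = 79.39
79.39 is ≥ 71 and < 81 → C

C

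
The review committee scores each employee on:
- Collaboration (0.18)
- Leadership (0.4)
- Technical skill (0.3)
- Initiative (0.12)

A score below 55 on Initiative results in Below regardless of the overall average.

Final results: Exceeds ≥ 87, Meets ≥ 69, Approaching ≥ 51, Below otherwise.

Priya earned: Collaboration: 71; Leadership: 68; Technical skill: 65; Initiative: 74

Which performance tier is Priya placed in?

Initiative score 74 ≥ 55: minimum met.
Weighted total:
  Collaboration 71 × 0.18 = 12.78
  Leadership 68 × 0.4 = 27.2
  Technical skill 65 × 0.3 = 19.5
  Initiative 74 × 0.12 = 8.88
Sum = 68.36
68.36 is ≥ 51 and < 69 → Approaching

Approaching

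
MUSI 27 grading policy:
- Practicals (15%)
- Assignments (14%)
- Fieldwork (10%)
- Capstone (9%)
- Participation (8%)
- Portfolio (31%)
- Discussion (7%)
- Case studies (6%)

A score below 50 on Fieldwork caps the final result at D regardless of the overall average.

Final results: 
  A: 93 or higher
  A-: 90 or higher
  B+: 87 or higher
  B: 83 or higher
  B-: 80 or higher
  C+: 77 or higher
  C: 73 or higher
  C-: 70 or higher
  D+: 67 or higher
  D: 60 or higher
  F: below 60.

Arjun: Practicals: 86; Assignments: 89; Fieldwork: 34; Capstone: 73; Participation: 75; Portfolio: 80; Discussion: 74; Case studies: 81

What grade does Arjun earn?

D

Fieldwork score 34 < 50: minimum not met.
Weighted total:
  Practicals 86 × 0.15 = 12.9
  Assignments 89 × 0.14 = 12.46
  Fieldwork 34 × 0.1 = 3.4
  Capstone 73 × 0.09 = 6.57
  Participation 75 × 0.08 = 6
  Portfolio 80 × 0.31 = 24.8
  Discussion 74 × 0.07 = 5.18
  Case studies 81 × 0.06 = 4.86
Sum = 76.17
76.17 would be C; cap at D applies → D.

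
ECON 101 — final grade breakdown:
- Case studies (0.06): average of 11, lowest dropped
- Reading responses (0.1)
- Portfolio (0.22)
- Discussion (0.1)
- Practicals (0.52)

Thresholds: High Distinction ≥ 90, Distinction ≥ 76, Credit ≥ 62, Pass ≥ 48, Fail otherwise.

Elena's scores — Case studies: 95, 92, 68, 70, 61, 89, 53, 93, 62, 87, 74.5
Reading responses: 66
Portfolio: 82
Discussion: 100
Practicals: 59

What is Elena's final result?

Credit

Case studies: drop 53 → average of remaining 10 = 791.5/10 = 79.15
Weighted total:
  Case studies 79.15 × 0.06 = 4.749
  Reading responses 66 × 0.1 = 6.6
  Portfolio 82 × 0.22 = 18.04
  Discussion 100 × 0.1 = 10
  Practicals 59 × 0.52 = 30.68
Sum = 70.069
70.069 is ≥ 62 and < 76 → Credit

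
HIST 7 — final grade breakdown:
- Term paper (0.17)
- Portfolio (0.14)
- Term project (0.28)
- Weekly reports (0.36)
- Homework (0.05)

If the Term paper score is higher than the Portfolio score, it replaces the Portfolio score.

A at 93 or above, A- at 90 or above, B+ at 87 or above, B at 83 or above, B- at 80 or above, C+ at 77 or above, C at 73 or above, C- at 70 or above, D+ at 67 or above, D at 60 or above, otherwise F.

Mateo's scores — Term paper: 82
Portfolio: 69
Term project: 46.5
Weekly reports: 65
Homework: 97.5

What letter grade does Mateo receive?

Term paper (82) > Portfolio (69), so Portfolio counts as 82.
Weighted total:
  Term paper 82 × 0.17 = 13.94
  Portfolio 82 × 0.14 = 11.48
  Term project 46.5 × 0.28 = 13.02
  Weekly reports 65 × 0.36 = 23.4
  Homework 97.5 × 0.05 = 4.875
Sum = 66.715
66.715 is ≥ 60 and < 67 → D

D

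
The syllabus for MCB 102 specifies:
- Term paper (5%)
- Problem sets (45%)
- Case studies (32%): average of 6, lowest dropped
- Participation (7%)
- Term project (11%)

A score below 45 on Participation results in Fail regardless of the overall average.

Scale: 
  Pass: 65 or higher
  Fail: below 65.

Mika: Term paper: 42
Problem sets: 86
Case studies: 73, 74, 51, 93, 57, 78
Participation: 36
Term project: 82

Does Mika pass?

Case studies: drop 51 → average of remaining 5 = 375/5 = 75
Participation score 36 < 45: minimum not met.
Weighted total:
  Term paper 42 × 0.05 = 2.1
  Problem sets 86 × 0.45 = 38.7
  Case studies 75 × 0.32 = 24
  Participation 36 × 0.07 = 2.52
  Term project 82 × 0.11 = 9.02
Sum = 76.34
Because the Participation minimum was not met, the result is Fail.

Fail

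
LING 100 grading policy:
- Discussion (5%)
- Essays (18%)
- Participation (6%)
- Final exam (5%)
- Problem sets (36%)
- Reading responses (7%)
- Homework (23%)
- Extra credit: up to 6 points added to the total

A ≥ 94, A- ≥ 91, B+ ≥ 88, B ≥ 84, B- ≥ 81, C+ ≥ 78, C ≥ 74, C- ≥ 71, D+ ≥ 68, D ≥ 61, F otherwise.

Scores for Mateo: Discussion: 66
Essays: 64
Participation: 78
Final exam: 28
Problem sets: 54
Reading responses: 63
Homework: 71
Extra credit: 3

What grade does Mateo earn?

Weighted total:
  Discussion 66 × 0.05 = 3.3
  Essays 64 × 0.18 = 11.52
  Participation 78 × 0.06 = 4.68
  Final exam 28 × 0.05 = 1.4
  Problem sets 54 × 0.36 = 19.44
  Reading responses 63 × 0.07 = 4.41
  Homework 71 × 0.23 = 16.33
Sum = 61.08
Extra credit: 61.08 + 3 = 64.08
64.08 is ≥ 61 and < 68 → D

D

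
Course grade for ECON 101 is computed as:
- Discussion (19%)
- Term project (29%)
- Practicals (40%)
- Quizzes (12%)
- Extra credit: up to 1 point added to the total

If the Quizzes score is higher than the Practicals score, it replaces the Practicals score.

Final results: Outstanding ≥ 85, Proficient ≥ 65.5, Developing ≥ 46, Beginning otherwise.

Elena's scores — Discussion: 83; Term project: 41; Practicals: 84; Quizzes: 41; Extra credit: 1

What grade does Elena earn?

Proficient

Quizzes (41) ≤ Practicals (84), so Practicals stays at 84.
Weighted total:
  Discussion 83 × 0.19 = 15.77
  Term project 41 × 0.29 = 11.89
  Practicals 84 × 0.4 = 33.6
  Quizzes 41 × 0.12 = 4.92
Sum = 66.18
Extra credit: 66.18 + 1 = 67.18
67.18 is ≥ 65.5 and < 85 → Proficient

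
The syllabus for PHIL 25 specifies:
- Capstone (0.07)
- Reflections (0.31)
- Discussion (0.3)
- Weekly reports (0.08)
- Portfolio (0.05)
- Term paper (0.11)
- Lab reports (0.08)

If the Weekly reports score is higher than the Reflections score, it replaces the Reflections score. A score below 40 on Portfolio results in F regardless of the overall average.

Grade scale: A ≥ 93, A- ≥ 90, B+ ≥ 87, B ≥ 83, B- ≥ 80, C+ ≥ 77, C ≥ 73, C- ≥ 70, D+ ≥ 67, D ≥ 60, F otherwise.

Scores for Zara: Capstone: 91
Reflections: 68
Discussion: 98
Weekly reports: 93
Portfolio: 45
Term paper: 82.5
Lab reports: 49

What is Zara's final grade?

B+

Weekly reports (93) > Reflections (68), so Reflections counts as 93.
Portfolio score 45 ≥ 40: minimum met.
Weighted total:
  Capstone 91 × 0.07 = 6.37
  Reflections 93 × 0.31 = 28.83
  Discussion 98 × 0.3 = 29.4
  Weekly reports 93 × 0.08 = 7.44
  Portfolio 45 × 0.05 = 2.25
  Term paper 82.5 × 0.11 = 9.075
  Lab reports 49 × 0.08 = 3.92
Sum = 87.285
87.285 is ≥ 87 and < 90 → B+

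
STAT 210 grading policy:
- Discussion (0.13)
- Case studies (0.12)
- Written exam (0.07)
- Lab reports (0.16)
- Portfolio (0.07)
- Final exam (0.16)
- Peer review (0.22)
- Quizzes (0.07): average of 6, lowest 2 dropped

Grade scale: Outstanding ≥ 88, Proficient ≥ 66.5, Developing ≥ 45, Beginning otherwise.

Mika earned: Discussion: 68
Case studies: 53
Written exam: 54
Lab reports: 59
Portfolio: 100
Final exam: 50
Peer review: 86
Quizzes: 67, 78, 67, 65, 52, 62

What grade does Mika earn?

Quizzes: drop 52, 62 → average of remaining 4 = 277/4 = 69.25
Weighted total:
  Discussion 68 × 0.13 = 8.84
  Case studies 53 × 0.12 = 6.36
  Written exam 54 × 0.07 = 3.78
  Lab reports 59 × 0.16 = 9.44
  Portfolio 100 × 0.07 = 7
  Final exam 50 × 0.16 = 8
  Peer review 86 × 0.22 = 18.92
  Quizzes 69.25 × 0.07 = 4.8475
Sum = 67.1875
67.1875 is ≥ 66.5 and < 88 → Proficient

Proficient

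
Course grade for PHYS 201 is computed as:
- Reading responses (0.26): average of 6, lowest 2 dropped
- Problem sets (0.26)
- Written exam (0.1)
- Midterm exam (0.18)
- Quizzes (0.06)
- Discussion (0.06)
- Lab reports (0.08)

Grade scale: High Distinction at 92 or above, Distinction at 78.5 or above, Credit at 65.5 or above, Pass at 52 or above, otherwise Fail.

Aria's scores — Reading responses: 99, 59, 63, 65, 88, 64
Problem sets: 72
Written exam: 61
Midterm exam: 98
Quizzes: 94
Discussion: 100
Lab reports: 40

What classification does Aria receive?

Reading responses: drop 59, 63 → average of remaining 4 = 316/4 = 79
Weighted total:
  Reading responses 79 × 0.26 = 20.54
  Problem sets 72 × 0.26 = 18.72
  Written exam 61 × 0.1 = 6.1
  Midterm exam 98 × 0.18 = 17.64
  Quizzes 94 × 0.06 = 5.64
  Discussion 100 × 0.06 = 6
  Lab reports 40 × 0.08 = 3.2
Sum = 77.84
77.84 is ≥ 65.5 and < 78.5 → Credit

Credit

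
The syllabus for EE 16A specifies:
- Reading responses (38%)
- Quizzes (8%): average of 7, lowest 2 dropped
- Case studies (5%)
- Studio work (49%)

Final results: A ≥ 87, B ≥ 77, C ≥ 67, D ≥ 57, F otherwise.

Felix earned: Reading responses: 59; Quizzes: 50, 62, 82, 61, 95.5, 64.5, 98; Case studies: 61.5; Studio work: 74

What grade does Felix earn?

C

Quizzes: drop 50, 61 → average of remaining 5 = 402/5 = 80.4
Weighted total:
  Reading responses 59 × 0.38 = 22.42
  Quizzes 80.4 × 0.08 = 6.432
  Case studies 61.5 × 0.05 = 3.075
  Studio work 74 × 0.49 = 36.26
Sum = 68.187
68.187 is ≥ 67 and < 77 → C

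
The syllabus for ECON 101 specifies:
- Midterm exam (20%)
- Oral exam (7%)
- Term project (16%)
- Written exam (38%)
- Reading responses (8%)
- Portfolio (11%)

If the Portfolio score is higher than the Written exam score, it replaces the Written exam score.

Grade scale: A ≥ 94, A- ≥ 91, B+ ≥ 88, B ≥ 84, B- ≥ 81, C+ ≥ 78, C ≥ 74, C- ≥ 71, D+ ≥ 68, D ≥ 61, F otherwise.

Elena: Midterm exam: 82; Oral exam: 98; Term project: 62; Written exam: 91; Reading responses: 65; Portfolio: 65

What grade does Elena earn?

C+

Portfolio (65) ≤ Written exam (91), so Written exam stays at 91.
Weighted total:
  Midterm exam 82 × 0.2 = 16.4
  Oral exam 98 × 0.07 = 6.86
  Term project 62 × 0.16 = 9.92
  Written exam 91 × 0.38 = 34.58
  Reading responses 65 × 0.08 = 5.2
  Portfolio 65 × 0.11 = 7.15
Sum = 80.11
80.11 is ≥ 78 and < 81 → C+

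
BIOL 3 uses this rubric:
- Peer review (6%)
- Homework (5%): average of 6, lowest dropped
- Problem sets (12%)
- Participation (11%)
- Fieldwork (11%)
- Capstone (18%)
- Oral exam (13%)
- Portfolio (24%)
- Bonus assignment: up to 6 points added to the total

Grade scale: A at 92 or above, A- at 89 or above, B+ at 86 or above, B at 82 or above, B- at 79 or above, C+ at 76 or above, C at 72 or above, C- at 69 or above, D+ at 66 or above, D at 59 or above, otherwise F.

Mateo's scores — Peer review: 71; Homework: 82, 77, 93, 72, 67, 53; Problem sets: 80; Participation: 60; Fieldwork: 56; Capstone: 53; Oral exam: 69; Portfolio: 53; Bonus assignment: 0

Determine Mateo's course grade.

Homework: drop 53 → average of remaining 5 = 391/5 = 78.2
Weighted total:
  Peer review 71 × 0.06 = 4.26
  Homework 78.2 × 0.05 = 3.91
  Problem sets 80 × 0.12 = 9.6
  Participation 60 × 0.11 = 6.6
  Fieldwork 56 × 0.11 = 6.16
  Capstone 53 × 0.18 = 9.54
  Oral exam 69 × 0.13 = 8.97
  Portfolio 53 × 0.24 = 12.72
Sum = 61.76
Bonus assignment: 61.76 + 0 = 61.76
61.76 is ≥ 59 and < 66 → D

D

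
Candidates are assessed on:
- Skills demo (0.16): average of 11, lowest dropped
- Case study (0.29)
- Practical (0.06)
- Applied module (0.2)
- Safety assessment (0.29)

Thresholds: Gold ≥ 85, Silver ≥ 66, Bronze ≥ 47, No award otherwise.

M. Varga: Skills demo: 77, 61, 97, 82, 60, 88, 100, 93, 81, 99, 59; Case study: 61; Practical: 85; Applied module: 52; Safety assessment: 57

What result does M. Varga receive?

Bronze

Skills demo: drop 59 → average of remaining 10 = 838/10 = 83.8
Weighted total:
  Skills demo 83.8 × 0.16 = 13.408
  Case study 61 × 0.29 = 17.69
  Practical 85 × 0.06 = 5.1
  Applied module 52 × 0.2 = 10.4
  Safety assessment 57 × 0.29 = 16.53
Sum = 63.128
63.128 is ≥ 47 and < 66 → Bronze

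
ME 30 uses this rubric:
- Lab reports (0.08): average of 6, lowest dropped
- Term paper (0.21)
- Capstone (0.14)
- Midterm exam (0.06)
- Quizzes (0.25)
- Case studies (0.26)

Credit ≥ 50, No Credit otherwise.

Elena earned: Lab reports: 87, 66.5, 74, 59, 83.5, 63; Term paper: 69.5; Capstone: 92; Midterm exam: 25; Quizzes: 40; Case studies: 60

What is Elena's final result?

Credit

Lab reports: drop 59 → average of remaining 5 = 374/5 = 74.8
Weighted total:
  Lab reports 74.8 × 0.08 = 5.984
  Term paper 69.5 × 0.21 = 14.595
  Capstone 92 × 0.14 = 12.88
  Midterm exam 25 × 0.06 = 1.5
  Quizzes 40 × 0.25 = 10
  Case studies 60 × 0.26 = 15.6
Sum = 60.559
60.559 ≥ 50 → Credit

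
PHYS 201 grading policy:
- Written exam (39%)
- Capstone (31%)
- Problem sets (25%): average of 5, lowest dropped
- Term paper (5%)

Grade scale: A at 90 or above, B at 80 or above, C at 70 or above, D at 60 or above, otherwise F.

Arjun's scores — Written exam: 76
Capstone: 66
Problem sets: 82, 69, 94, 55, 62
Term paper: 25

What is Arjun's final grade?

C

Problem sets: drop 55 → average of remaining 4 = 307/4 = 76.75
Weighted total:
  Written exam 76 × 0.39 = 29.64
  Capstone 66 × 0.31 = 20.46
  Problem sets 76.75 × 0.25 = 19.1875
  Term paper 25 × 0.05 = 1.25
Sum = 70.5375
70.5375 is ≥ 70 and < 80 → C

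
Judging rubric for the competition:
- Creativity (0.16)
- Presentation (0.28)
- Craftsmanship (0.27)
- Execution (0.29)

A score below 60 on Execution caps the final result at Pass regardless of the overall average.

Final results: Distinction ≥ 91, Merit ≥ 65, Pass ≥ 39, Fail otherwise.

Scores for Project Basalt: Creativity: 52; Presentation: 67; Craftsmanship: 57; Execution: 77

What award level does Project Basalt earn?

Pass

Execution score 77 ≥ 60: minimum met.
Weighted total:
  Creativity 52 × 0.16 = 8.32
  Presentation 67 × 0.28 = 18.76
  Craftsmanship 57 × 0.27 = 15.39
  Execution 77 × 0.29 = 22.33
Sum = 64.8
64.8 is ≥ 39 and < 65 → Pass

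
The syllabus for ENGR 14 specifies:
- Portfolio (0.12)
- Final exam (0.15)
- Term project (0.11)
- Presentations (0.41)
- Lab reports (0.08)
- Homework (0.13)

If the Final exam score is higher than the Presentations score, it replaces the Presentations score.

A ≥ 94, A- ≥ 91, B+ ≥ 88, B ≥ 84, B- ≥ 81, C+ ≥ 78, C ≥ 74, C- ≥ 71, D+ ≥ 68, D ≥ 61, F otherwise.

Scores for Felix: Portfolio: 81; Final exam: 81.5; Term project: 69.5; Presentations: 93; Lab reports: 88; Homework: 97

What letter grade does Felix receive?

Final exam (81.5) ≤ Presentations (93), so Presentations stays at 93.
Weighted total:
  Portfolio 81 × 0.12 = 9.72
  Final exam 81.5 × 0.15 = 12.225
  Term project 69.5 × 0.11 = 7.645
  Presentations 93 × 0.41 = 38.13
  Lab reports 88 × 0.08 = 7.04
  Homework 97 × 0.13 = 12.61
Sum = 87.37
87.37 is ≥ 84 and < 88 → B

B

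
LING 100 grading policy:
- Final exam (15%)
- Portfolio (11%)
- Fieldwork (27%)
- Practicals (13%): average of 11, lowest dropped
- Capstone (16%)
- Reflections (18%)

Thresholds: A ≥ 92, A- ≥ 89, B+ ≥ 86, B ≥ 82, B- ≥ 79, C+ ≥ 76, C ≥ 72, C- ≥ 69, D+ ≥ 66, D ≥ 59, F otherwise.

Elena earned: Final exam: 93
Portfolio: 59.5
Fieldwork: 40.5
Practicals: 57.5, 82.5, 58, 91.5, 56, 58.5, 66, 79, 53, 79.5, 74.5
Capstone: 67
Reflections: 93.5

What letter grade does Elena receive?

D+

Practicals: drop 53 → average of remaining 10 = 703/10 = 70.3
Weighted total:
  Final exam 93 × 0.15 = 13.95
  Portfolio 59.5 × 0.11 = 6.545
  Fieldwork 40.5 × 0.27 = 10.935
  Practicals 70.3 × 0.13 = 9.139
  Capstone 67 × 0.16 = 10.72
  Reflections 93.5 × 0.18 = 16.83
Sum = 68.119
68.119 is ≥ 66 and < 69 → D+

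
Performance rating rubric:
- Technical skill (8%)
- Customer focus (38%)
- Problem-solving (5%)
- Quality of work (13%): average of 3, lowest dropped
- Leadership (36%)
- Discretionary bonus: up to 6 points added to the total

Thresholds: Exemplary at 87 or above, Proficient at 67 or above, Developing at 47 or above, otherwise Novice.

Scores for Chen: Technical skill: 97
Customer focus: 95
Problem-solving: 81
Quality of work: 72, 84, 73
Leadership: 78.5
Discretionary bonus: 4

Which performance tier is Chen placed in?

Quality of work: drop 72 → average of remaining 2 = 157/2 = 78.5
Weighted total:
  Technical skill 97 × 0.08 = 7.76
  Customer focus 95 × 0.38 = 36.1
  Problem-solving 81 × 0.05 = 4.05
  Quality of work 78.5 × 0.13 = 10.205
  Leadership 78.5 × 0.36 = 28.26
Sum = 86.375
Discretionary bonus: 86.375 + 4 = 90.375
90.375 ≥ 87 → Exemplary

Exemplary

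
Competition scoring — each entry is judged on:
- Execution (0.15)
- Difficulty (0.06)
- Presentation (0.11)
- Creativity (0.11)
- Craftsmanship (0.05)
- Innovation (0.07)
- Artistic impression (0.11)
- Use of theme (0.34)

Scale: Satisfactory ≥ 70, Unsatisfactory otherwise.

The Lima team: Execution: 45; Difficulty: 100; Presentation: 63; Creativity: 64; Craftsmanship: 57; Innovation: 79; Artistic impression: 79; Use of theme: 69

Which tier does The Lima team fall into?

Unsatisfactory

Weighted total:
  Execution 45 × 0.15 = 6.75
  Difficulty 100 × 0.06 = 6
  Presentation 63 × 0.11 = 6.93
  Creativity 64 × 0.11 = 7.04
  Craftsmanship 57 × 0.05 = 2.85
  Innovation 79 × 0.07 = 5.53
  Artistic impression 79 × 0.11 = 8.69
  Use of theme 69 × 0.34 = 23.46
Sum = 67.25
67.25 < 70 → Unsatisfactory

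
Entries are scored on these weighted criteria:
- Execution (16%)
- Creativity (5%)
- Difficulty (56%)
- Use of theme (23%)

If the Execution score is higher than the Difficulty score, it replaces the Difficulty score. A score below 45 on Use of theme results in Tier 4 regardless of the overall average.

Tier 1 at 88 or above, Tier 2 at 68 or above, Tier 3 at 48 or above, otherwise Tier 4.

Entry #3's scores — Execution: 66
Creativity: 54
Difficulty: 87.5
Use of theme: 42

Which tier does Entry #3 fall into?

Execution (66) ≤ Difficulty (87.5), so Difficulty stays at 87.5.
Use of theme score 42 < 45: minimum not met.
Weighted total:
  Execution 66 × 0.16 = 10.56
  Creativity 54 × 0.05 = 2.7
  Difficulty 87.5 × 0.56 = 49
  Use of theme 42 × 0.23 = 9.66
Sum = 71.92
Because the Use of theme minimum was not met, the result is Tier 4.

Tier 4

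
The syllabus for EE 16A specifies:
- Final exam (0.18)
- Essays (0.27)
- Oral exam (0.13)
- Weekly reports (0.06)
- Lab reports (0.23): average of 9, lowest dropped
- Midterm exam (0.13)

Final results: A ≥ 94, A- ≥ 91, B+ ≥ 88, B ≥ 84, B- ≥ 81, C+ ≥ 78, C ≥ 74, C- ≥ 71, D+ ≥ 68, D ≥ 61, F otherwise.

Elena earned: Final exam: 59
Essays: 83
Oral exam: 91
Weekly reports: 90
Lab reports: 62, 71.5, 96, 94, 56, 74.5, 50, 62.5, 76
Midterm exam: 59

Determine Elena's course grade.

Lab reports: drop 50 → average of remaining 8 = 592.5/8 = 74.0625
Weighted total:
  Final exam 59 × 0.18 = 10.62
  Essays 83 × 0.27 = 22.41
  Oral exam 91 × 0.13 = 11.83
  Weekly reports 90 × 0.06 = 5.4
  Lab reports 74.0625 × 0.23 = 17.034375
  Midterm exam 59 × 0.13 = 7.67
Sum = 74.964375
74.964375 is ≥ 74 and < 78 → C

C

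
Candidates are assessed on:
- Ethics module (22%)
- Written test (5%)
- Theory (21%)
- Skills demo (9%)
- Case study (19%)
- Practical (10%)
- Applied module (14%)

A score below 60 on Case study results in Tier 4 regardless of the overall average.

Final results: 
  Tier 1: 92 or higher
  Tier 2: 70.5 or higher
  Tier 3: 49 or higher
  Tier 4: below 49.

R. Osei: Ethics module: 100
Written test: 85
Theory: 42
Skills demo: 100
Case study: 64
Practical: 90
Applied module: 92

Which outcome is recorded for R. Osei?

Tier 2

Case study score 64 ≥ 60: minimum met.
Weighted total:
  Ethics module 100 × 0.22 = 22
  Written test 85 × 0.05 = 4.25
  Theory 42 × 0.21 = 8.82
  Skills demo 100 × 0.09 = 9
  Case study 64 × 0.19 = 12.16
  Practical 90 × 0.1 = 9
  Applied module 92 × 0.14 = 12.88
Sum = 78.11
78.11 is ≥ 70.5 and < 92 → Tier 2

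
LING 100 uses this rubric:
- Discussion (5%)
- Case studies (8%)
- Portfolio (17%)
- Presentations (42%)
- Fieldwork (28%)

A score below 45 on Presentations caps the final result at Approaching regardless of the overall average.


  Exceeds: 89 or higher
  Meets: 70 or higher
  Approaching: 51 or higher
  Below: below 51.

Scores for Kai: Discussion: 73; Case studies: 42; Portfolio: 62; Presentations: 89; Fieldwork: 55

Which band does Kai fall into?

Meets

Presentations score 89 ≥ 45: minimum met.
Weighted total:
  Discussion 73 × 0.05 = 3.65
  Case studies 42 × 0.08 = 3.36
  Portfolio 62 × 0.17 = 10.54
  Presentations 89 × 0.42 = 37.38
  Fieldwork 55 × 0.28 = 15.4
Sum = 70.33
70.33 is ≥ 70 and < 89 → Meets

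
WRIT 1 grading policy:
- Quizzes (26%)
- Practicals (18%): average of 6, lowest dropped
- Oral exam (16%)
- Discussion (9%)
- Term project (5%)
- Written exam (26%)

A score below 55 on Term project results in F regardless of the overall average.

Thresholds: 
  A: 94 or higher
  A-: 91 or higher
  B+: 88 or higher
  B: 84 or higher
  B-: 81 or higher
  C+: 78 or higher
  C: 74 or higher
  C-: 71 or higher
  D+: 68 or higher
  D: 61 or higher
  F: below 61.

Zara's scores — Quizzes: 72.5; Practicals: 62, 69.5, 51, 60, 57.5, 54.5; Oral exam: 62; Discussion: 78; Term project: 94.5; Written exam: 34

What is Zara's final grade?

F

Practicals: drop 51 → average of remaining 5 = 303.5/5 = 60.7
Term project score 94.5 ≥ 55: minimum met.
Weighted total:
  Quizzes 72.5 × 0.26 = 18.85
  Practicals 60.7 × 0.18 = 10.926
  Oral exam 62 × 0.16 = 9.92
  Discussion 78 × 0.09 = 7.02
  Term project 94.5 × 0.05 = 4.725
  Written exam 34 × 0.26 = 8.84
Sum = 60.281
60.281 < 61 → F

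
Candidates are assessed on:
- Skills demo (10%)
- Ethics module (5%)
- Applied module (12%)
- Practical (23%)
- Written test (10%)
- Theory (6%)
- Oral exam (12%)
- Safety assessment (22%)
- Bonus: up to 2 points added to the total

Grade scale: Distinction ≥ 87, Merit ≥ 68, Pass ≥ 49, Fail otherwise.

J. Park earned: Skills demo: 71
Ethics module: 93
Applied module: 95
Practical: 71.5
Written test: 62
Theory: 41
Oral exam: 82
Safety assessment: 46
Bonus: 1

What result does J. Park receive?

Merit

Weighted total:
  Skills demo 71 × 0.1 = 7.1
  Ethics module 93 × 0.05 = 4.65
  Applied module 95 × 0.12 = 11.4
  Practical 71.5 × 0.23 = 16.445
  Written test 62 × 0.1 = 6.2
  Theory 41 × 0.06 = 2.46
  Oral exam 82 × 0.12 = 9.84
  Safety assessment 46 × 0.22 = 10.12
Sum = 68.215
Bonus: 68.215 + 1 = 69.215
69.215 is ≥ 68 and < 87 → Merit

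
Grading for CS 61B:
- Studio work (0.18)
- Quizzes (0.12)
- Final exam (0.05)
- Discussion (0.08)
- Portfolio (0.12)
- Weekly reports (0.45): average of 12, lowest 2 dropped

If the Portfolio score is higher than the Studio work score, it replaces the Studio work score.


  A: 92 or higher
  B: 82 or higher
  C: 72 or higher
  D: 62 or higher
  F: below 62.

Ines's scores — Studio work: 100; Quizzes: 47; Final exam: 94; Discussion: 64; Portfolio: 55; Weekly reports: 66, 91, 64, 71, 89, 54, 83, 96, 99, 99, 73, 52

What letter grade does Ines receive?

Weekly reports: drop 52, 54 → average of remaining 10 = 831/10 = 83.1
Portfolio (55) ≤ Studio work (100), so Studio work stays at 100.
Weighted total:
  Studio work 100 × 0.18 = 18
  Quizzes 47 × 0.12 = 5.64
  Final exam 94 × 0.05 = 4.7
  Discussion 64 × 0.08 = 5.12
  Portfolio 55 × 0.12 = 6.6
  Weekly reports 83.1 × 0.45 = 37.395
Sum = 77.455
77.455 is ≥ 72 and < 82 → C

C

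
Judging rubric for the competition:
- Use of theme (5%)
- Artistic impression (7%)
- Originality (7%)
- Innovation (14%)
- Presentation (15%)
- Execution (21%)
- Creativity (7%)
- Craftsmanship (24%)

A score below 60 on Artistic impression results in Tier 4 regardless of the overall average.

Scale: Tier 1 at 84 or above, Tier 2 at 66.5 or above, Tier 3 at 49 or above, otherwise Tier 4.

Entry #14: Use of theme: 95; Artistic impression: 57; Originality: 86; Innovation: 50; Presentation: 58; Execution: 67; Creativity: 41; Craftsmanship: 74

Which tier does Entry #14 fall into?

Tier 4

Artistic impression score 57 < 60: minimum not met.
Weighted total:
  Use of theme 95 × 0.05 = 4.75
  Artistic impression 57 × 0.07 = 3.99
  Originality 86 × 0.07 = 6.02
  Innovation 50 × 0.14 = 7
  Presentation 58 × 0.15 = 8.7
  Execution 67 × 0.21 = 14.07
  Creativity 41 × 0.07 = 2.87
  Craftsmanship 74 × 0.24 = 17.76
Sum = 65.16
Because the Artistic impression minimum was not met, the result is Tier 4.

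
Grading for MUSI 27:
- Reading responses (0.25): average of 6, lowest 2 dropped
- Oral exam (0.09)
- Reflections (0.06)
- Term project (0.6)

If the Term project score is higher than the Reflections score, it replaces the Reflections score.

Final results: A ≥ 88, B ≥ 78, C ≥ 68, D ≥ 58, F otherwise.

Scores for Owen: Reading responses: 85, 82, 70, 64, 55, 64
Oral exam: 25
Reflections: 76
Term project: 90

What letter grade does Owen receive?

B

Reading responses: drop 55, 64 → average of remaining 4 = 301/4 = 75.25
Term project (90) > Reflections (76), so Reflections counts as 90.
Weighted total:
  Reading responses 75.25 × 0.25 = 18.8125
  Oral exam 25 × 0.09 = 2.25
  Reflections 90 × 0.06 = 5.4
  Term project 90 × 0.6 = 54
Sum = 80.4625
80.4625 is ≥ 78 and < 88 → B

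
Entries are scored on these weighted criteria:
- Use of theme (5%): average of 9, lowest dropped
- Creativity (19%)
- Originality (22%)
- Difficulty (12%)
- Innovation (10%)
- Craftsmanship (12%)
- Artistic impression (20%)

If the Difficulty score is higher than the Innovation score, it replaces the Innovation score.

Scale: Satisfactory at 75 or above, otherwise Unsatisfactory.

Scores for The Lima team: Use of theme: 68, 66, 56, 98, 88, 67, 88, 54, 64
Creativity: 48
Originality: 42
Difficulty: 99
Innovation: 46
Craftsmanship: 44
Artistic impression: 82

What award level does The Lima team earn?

Unsatisfactory

Use of theme: drop 54 → average of remaining 8 = 595/8 = 74.375
Difficulty (99) > Innovation (46), so Innovation counts as 99.
Weighted total:
  Use of theme 74.375 × 0.05 = 3.71875
  Creativity 48 × 0.19 = 9.12
  Originality 42 × 0.22 = 9.24
  Difficulty 99 × 0.12 = 11.88
  Innovation 99 × 0.1 = 9.9
  Craftsmanship 44 × 0.12 = 5.28
  Artistic impression 82 × 0.2 = 16.4
Sum = 65.53875
65.53875 < 75 → Unsatisfactory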